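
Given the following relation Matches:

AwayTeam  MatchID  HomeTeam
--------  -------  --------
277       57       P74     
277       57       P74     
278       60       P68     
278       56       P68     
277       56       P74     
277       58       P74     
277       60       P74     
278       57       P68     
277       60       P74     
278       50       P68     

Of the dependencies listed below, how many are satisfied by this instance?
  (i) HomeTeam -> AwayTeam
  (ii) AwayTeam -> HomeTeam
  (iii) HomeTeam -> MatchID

(i) HomeTeam -> AwayTeam: every LHS value maps to a single RHS value — holds.
(ii) AwayTeam -> HomeTeam: every LHS value maps to a single RHS value — holds.
(iii) HomeTeam -> MatchID: HomeTeam=P74: 6 rows → MatchID takes values {57, 56, 58, 60} — violation; HomeTeam=P68: 4 rows → MatchID takes values {60, 56, 57, 50} — violation — fails.
2 of the 3 dependencies hold.

2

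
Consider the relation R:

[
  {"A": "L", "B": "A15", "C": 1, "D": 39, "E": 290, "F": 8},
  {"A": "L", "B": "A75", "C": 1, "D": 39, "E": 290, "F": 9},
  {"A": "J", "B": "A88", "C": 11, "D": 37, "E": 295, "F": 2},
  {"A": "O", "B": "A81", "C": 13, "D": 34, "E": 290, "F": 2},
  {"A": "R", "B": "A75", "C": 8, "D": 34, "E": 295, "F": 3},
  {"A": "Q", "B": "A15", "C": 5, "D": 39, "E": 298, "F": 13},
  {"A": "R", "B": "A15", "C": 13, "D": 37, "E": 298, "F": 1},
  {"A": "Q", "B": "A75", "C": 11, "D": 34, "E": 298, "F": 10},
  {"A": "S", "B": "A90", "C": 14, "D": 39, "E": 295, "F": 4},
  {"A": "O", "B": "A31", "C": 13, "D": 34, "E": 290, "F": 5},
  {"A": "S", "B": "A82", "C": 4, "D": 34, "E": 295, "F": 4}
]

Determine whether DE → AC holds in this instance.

(D=39, E=290): 2 rows → {A,C} = (L, 1), (L, 1) ✓
(D=37, E=295): 1 row → {A,C} = (J, 11) ✓
(D=34, E=290): 2 rows → {A,C} = (O, 13), (O, 13) ✓
(D=34, E=295): 2 rows → {A,C} takes values {(R, 8), (S, 4)} — violation
(D=39, E=298): 1 row → {A,C} = (Q, 5) ✓
(D=37, E=298): 1 row → {A,C} = (R, 13) ✓
(D=34, E=298): 1 row → {A,C} = (Q, 11) ✓
(D=39, E=295): 1 row → {A,C} = (S, 14) ✓
Two rows agree on DE but differ on AC, so DE → AC does not hold.

No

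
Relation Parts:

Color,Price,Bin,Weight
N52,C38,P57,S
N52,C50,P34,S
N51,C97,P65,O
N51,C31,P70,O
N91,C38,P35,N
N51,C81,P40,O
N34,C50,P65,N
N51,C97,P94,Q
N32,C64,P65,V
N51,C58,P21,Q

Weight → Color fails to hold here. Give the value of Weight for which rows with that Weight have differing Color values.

Weight=S: 2 rows → Color = N52, N52 ✓
Weight=O: 3 rows → Color = N51, N51, N51 ✓
Weight=N: 2 rows → Color takes values {N91, N34} — violation
Weight=Q: 2 rows → Color = N51, N51 ✓
Weight=V: 1 row → Color = N32 ✓
The only Weight value with inconsistent Color is Weight=N.

N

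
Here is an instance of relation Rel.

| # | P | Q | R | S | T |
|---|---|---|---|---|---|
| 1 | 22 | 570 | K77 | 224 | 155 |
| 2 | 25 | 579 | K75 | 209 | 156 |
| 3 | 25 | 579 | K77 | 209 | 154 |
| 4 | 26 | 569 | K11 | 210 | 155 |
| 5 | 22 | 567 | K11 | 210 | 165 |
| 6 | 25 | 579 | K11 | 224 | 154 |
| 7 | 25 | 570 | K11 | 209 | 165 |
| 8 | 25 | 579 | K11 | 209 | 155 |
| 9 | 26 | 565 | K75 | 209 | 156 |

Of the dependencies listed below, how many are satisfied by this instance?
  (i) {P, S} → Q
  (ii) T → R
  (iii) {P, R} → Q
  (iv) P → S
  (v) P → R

(i) {P, S} → Q: (P=25, S=209): rows 2, 3, 7, 8 → Q takes values {579, 570} — violation — fails.
(ii) T → R: T=155: rows 1, 4, 8 → R takes values {K77, K11} — violation; T=154: rows 3, 6 → R takes values {K77, K11} — violation — fails.
(iii) {P, R} → Q: (P=25, R=K11): rows 6, 7, 8 → Q takes values {579, 570} — violation — fails.
(iv) P → S: P=22: rows 1, 5 → S takes values {224, 210} — violation; P=25: rows 2, 3, 6, 7, 8 → S takes values {209, 224} — violation; P=26: rows 4, 9 → S takes values {210, 209} — violation — fails.
(v) P → R: P=22: rows 1, 5 → R takes values {K77, K11} — violation; P=25: rows 2, 3, 6, 7, 8 → R takes values {K75, K77, K11} — violation; P=26: rows 4, 9 → R takes values {K11, K75} — violation — fails.
None of the 5 dependencies hold.

0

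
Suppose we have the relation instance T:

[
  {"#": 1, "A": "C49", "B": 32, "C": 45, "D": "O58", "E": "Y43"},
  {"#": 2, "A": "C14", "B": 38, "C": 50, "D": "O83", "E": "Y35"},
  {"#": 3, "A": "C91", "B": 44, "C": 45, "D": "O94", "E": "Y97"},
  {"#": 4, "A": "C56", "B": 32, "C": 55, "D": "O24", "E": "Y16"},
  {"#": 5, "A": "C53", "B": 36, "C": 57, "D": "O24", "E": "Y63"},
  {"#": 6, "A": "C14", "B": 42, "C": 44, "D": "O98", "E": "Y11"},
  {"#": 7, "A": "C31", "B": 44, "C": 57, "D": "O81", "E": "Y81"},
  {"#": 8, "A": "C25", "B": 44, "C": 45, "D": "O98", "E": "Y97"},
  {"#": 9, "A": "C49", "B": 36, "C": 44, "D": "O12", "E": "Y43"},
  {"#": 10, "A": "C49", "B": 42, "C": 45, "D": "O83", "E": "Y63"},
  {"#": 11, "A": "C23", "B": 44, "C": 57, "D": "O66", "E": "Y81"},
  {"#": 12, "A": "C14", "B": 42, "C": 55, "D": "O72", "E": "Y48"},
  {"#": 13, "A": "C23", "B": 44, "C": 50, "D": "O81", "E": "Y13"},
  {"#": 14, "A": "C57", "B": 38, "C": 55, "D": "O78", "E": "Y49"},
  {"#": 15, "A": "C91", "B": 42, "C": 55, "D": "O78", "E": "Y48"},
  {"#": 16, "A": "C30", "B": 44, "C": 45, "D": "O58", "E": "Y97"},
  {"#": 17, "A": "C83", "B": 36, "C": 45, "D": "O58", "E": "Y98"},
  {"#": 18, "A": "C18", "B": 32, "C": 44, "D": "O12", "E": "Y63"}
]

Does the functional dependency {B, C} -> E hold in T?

(B=32, C=45): row 1 → E = Y43 ✓
(B=38, C=50): row 2 → E = Y35 ✓
(B=44, C=45): rows 3, 8, 16 → E = Y97, Y97, Y97 ✓
(B=32, C=55): row 4 → E = Y16 ✓
(B=36, C=57): row 5 → E = Y63 ✓
(B=42, C=44): row 6 → E = Y11 ✓
(B=44, C=57): rows 7, 11 → E = Y81, Y81 ✓
(B=36, C=44): row 9 → E = Y43 ✓
(B=42, C=45): row 10 → E = Y63 ✓
(B=42, C=55): rows 12, 15 → E = Y48, Y48 ✓
(B=44, C=50): row 13 → E = Y13 ✓
(B=38, C=55): row 14 → E = Y49 ✓
(B=36, C=45): row 17 → E = Y98 ✓
(B=32, C=44): row 18 → E = Y63 ✓
Every {B, C} value is associated with a single E value, so {B, C} -> E holds.

Yes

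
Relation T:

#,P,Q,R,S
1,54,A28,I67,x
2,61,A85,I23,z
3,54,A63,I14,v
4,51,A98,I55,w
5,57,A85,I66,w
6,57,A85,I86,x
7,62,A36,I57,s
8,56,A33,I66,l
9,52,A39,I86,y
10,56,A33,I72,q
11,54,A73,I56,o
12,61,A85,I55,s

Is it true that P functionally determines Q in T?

No

P=54: rows 1, 3, 11 → Q takes values {A28, A63, A73} — violation
P=61: rows 2, 12 → Q = A85, A85 ✓
P=51: row 4 → Q = A98 ✓
P=57: rows 5, 6 → Q = A85, A85 ✓
P=62: row 7 → Q = A36 ✓
P=56: rows 8, 10 → Q = A33, A33 ✓
P=52: row 9 → Q = A39 ✓
Two rows agree on P but differ on Q, so P → Q does not hold.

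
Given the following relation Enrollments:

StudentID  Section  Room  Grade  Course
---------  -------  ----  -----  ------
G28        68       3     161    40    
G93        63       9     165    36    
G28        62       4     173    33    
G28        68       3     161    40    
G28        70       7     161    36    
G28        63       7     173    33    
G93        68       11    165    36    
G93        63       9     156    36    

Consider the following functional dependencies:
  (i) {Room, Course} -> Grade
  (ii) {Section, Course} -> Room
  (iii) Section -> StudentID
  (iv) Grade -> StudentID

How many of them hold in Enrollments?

(i) {Room, Course} -> Grade: (Room=9, Course=36): 2 rows → Grade takes values {165, 156} — violation — fails.
(ii) {Section, Course} -> Room: every LHS value maps to a single RHS value — holds.
(iii) Section -> StudentID: Section=68: 3 rows → StudentID takes values {G28, G93} — violation; Section=63: 3 rows → StudentID takes values {G93, G28} — violation — fails.
(iv) Grade -> StudentID: every LHS value maps to a single RHS value — holds.
2 of the 4 dependencies hold.

2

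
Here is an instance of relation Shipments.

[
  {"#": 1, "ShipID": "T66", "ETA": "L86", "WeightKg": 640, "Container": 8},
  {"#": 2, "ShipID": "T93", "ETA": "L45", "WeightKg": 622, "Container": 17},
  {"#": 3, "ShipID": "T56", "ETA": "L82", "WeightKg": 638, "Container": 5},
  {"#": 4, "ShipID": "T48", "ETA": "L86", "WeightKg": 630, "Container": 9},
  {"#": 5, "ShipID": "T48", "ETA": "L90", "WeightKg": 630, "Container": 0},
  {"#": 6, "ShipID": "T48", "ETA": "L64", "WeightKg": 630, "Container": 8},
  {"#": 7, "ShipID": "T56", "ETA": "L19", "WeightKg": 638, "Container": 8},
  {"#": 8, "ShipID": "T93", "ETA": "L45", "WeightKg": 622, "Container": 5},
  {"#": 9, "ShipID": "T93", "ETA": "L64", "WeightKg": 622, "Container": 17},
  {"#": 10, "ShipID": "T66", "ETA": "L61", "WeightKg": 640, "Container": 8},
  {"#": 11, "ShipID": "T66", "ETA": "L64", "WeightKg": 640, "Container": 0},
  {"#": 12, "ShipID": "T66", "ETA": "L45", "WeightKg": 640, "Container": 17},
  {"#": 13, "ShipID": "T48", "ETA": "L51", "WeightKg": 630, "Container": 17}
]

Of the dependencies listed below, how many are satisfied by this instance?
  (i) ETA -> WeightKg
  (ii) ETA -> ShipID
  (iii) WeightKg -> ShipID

1

(i) ETA -> WeightKg: ETA=L86: rows 1, 4 → WeightKg takes values {640, 630} — violation; ETA=L45: rows 2, 8, 12 → WeightKg takes values {622, 640} — violation; ETA=L64: rows 6, 9, 11 → WeightKg takes values {630, 622, 640} — violation — fails.
(ii) ETA -> ShipID: ETA=L86: rows 1, 4 → ShipID takes values {T66, T48} — violation; ETA=L45: rows 2, 8, 12 → ShipID takes values {T93, T66} — violation; ETA=L64: rows 6, 9, 11 → ShipID takes values {T48, T93, T66} — violation — fails.
(iii) WeightKg -> ShipID: every LHS value maps to a single RHS value — holds.
1 of the 3 dependencies holds.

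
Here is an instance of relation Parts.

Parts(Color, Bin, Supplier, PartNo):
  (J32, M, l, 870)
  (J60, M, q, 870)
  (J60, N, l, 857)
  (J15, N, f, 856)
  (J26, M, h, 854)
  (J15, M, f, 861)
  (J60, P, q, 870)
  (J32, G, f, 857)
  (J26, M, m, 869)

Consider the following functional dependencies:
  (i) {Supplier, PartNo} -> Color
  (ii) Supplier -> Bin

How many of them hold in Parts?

1

(i) {Supplier, PartNo} -> Color: every LHS value maps to a single RHS value — holds.
(ii) Supplier -> Bin: Supplier=l: 2 rows → Bin takes values {M, N} — violation; Supplier=q: 2 rows → Bin takes values {M, P} — violation; Supplier=f: 3 rows → Bin takes values {N, M, G} — violation — fails.
1 of the 2 dependencies holds.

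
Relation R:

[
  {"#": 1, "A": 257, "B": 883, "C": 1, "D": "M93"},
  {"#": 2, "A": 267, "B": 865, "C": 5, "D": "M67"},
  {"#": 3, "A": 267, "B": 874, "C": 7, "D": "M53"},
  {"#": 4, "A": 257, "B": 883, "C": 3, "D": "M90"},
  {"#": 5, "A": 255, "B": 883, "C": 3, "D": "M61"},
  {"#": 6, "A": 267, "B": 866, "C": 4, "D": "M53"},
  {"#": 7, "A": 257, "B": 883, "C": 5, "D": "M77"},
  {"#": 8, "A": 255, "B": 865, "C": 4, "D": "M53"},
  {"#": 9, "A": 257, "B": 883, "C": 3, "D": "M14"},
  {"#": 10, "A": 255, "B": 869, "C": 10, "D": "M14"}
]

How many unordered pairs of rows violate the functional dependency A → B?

6

A=257: all 4 rows agree on B — 0 pairs.
A=267: violating pairs (2,3), (2,6), (3,6) — 3 pairs.
A=255: violating pairs (5,8), (5,10), (8,10) — 3 pairs.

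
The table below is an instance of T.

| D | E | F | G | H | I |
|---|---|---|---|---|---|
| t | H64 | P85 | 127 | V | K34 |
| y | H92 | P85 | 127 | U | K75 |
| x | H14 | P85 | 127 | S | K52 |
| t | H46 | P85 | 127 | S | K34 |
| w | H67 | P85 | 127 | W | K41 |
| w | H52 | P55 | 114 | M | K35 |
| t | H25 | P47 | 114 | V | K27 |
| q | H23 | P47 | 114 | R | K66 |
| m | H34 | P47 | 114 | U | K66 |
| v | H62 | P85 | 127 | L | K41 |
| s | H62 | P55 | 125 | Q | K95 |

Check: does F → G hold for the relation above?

No

F=P85: 6 rows → G = 127, 127, 127, 127, 127, 127 ✓
F=P55: 2 rows → G takes values {114, 125} — violation
F=P47: 3 rows → G = 114, 114, 114 ✓
Two rows agree on F but differ on G, so F → G does not hold.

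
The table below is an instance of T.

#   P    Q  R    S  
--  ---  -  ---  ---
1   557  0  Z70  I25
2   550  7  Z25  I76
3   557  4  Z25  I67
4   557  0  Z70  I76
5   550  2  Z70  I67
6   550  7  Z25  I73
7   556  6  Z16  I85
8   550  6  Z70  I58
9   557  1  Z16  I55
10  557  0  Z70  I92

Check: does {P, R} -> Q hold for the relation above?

No

(P=557, R=Z70): rows 1, 4, 10 → Q = 0, 0, 0 ✓
(P=550, R=Z25): rows 2, 6 → Q = 7, 7 ✓
(P=557, R=Z25): row 3 → Q = 4 ✓
(P=550, R=Z70): rows 5, 8 → Q takes values {2, 6} — violation
(P=556, R=Z16): row 7 → Q = 6 ✓
(P=557, R=Z16): row 9 → Q = 1 ✓
Two rows agree on {P, R} but differ on Q, so {P, R} -> Q does not hold.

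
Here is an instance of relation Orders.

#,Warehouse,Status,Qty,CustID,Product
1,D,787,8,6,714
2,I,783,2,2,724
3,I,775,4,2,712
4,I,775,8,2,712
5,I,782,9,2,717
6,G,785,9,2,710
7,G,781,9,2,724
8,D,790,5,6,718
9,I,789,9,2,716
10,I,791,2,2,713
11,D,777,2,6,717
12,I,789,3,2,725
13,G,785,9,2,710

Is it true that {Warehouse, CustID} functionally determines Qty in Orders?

No

(Warehouse=D, CustID=6): rows 1, 8, 11 → Qty takes values {8, 5, 2} — violation
(Warehouse=I, CustID=2): rows 2, 3, 4, 5, 9, 10, 12 → Qty takes values {2, 4, 8, 9, 3} — violation
(Warehouse=G, CustID=2): rows 6, 7, 13 → Qty = 9, 9, 9 ✓
Two rows agree on {Warehouse, CustID} but differ on Qty, so {Warehouse, CustID} -> Qty does not hold.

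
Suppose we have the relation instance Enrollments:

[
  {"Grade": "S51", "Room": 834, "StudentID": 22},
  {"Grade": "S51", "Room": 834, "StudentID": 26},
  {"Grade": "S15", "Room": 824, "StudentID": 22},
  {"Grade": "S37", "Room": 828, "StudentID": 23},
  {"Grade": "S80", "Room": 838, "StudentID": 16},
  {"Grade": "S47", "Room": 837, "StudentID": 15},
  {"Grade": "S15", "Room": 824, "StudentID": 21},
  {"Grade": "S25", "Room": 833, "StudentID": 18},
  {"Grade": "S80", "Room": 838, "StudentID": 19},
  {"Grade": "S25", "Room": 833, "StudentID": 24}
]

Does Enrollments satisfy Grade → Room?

Grade=S51: 2 rows → Room = 834, 834 ✓
Grade=S15: 2 rows → Room = 824, 824 ✓
Grade=S37: 1 row → Room = 828 ✓
Grade=S80: 2 rows → Room = 838, 838 ✓
Grade=S47: 1 row → Room = 837 ✓
Grade=S25: 2 rows → Room = 833, 833 ✓
Every Grade value is associated with a single Room value, so Grade → Room holds.

Yes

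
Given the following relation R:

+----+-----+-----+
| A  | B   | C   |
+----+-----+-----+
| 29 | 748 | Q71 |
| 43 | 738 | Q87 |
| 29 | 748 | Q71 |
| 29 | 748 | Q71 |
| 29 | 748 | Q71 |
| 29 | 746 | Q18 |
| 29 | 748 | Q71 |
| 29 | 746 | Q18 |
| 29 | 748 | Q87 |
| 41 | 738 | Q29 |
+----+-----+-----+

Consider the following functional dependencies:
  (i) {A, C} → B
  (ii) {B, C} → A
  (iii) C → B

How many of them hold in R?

(i) {A, C} → B: every LHS value maps to a single RHS value — holds.
(ii) {B, C} → A: every LHS value maps to a single RHS value — holds.
(iii) C → B: C=Q87: 2 rows → B takes values {738, 748} — violation — fails.
2 of the 3 dependencies hold.

2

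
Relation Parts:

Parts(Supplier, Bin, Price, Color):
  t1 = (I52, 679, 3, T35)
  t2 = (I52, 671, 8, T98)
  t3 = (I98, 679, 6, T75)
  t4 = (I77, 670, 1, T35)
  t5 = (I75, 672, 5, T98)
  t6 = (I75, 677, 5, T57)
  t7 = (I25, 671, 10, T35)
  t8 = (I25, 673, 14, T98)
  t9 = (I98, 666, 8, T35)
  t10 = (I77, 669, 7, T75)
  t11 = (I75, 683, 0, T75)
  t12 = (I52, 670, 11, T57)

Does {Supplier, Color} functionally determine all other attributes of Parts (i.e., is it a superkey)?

Yes

All 12 rows have distinct {Supplier, Color} values, so {Supplier, Color} → (all attributes) holds and {Supplier, Color} is a superkey.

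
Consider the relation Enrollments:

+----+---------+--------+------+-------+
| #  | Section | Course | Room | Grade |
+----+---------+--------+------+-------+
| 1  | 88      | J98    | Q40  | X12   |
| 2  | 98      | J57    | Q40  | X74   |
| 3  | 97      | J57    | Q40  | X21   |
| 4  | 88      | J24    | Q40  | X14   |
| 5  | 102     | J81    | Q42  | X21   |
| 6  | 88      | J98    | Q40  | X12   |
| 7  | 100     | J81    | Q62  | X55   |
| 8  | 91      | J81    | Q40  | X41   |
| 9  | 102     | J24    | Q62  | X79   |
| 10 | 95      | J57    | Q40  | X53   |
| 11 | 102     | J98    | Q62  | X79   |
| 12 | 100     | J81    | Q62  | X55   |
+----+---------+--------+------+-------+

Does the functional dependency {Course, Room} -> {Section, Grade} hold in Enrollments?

(Course=J98, Room=Q40): rows 1, 6 → {Section,Grade} = (88, X12), (88, X12) ✓
(Course=J57, Room=Q40): rows 2, 3, 10 → {Section,Grade} takes values {(98, X74), (97, X21), (95, X53)} — violation
(Course=J24, Room=Q40): row 4 → {Section,Grade} = (88, X14) ✓
(Course=J81, Room=Q42): row 5 → {Section,Grade} = (102, X21) ✓
(Course=J81, Room=Q62): rows 7, 12 → {Section,Grade} = (100, X55), (100, X55) ✓
(Course=J81, Room=Q40): row 8 → {Section,Grade} = (91, X41) ✓
(Course=J24, Room=Q62): row 9 → {Section,Grade} = (102, X79) ✓
(Course=J98, Room=Q62): row 11 → {Section,Grade} = (102, X79) ✓
Two rows agree on {Course, Room} but differ on {Section, Grade}, so {Course, Room} -> {Section, Grade} does not hold.

No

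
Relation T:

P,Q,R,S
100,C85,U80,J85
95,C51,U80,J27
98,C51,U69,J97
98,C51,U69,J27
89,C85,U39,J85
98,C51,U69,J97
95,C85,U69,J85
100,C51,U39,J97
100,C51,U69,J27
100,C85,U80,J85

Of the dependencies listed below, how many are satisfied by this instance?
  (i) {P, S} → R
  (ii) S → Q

2

(i) {P, S} → R: every LHS value maps to a single RHS value — holds.
(ii) S → Q: every LHS value maps to a single RHS value — holds.
2 of the 2 dependencies hold.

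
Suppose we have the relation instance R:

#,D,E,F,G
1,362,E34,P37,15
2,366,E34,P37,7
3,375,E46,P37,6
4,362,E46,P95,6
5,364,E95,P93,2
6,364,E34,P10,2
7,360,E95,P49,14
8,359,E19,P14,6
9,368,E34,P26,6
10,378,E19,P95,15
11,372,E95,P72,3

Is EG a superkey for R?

Rows 3 and 4 have the same EG value (E=E46, G=6) but are distinct tuples, so EG does not determine every attribute — not a superkey.

No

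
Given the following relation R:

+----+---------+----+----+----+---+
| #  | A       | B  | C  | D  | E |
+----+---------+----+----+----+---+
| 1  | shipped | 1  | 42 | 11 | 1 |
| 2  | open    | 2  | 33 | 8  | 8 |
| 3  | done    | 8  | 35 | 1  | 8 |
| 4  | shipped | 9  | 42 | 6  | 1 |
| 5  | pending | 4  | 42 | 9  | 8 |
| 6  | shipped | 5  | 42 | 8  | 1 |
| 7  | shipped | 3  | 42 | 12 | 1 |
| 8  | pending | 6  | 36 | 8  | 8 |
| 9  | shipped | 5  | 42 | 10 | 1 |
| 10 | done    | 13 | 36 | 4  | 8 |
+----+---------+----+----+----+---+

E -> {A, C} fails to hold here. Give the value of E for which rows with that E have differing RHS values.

8

E=1: rows 1, 4, 6, 7, 9 → {A,C} = (shipped, 42), (shipped, 42), (shipped, 42), (shipped, 42), (shipped, 42) ✓
E=8: rows 2, 3, 5, 8, 10 → {A,C} takes values {(open, 33), (done, 35), (pending, 42), (pending, 36), (done, 36)} — violation
The only E value with inconsistent RHS is E=8.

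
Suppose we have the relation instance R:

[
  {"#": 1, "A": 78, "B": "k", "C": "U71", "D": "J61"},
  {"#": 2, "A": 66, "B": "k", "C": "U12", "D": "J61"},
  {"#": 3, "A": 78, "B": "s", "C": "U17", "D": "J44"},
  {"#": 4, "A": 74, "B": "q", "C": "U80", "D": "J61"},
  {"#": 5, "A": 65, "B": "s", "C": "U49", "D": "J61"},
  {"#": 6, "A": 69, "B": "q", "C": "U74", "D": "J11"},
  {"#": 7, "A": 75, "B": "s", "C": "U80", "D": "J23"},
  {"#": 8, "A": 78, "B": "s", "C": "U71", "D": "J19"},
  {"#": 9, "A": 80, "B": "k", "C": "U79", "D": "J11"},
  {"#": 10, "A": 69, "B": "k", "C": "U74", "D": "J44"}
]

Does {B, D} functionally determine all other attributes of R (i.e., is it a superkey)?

No

Rows 1 and 2 have the same {B, D} value (B=k, D=J61) but are distinct tuples, so {B, D} does not determine every attribute — not a superkey.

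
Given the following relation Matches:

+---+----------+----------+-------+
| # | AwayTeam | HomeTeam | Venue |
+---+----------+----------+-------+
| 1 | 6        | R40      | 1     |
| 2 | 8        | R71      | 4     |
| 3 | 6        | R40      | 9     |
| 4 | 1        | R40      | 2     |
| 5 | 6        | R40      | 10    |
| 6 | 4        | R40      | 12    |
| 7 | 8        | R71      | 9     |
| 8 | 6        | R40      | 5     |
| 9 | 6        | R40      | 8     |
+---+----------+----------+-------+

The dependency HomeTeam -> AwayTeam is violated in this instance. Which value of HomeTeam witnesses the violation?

HomeTeam=R40: rows 1, 3, 4, 5, 6, 8, 9 → AwayTeam takes values {6, 1, 4} — violation
HomeTeam=R71: rows 2, 7 → AwayTeam = 8, 8 ✓
The only HomeTeam value with inconsistent AwayTeam is HomeTeam=R40.

R40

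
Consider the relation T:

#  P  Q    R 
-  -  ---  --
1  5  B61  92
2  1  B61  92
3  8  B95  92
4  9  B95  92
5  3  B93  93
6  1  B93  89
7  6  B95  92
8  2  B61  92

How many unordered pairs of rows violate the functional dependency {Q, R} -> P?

6

(Q=B61, R=92): violating pairs (1,2), (1,8), (2,8) — 3 pairs.
(Q=B95, R=92): violating pairs (3,4), (3,7), (4,7) — 3 pairs.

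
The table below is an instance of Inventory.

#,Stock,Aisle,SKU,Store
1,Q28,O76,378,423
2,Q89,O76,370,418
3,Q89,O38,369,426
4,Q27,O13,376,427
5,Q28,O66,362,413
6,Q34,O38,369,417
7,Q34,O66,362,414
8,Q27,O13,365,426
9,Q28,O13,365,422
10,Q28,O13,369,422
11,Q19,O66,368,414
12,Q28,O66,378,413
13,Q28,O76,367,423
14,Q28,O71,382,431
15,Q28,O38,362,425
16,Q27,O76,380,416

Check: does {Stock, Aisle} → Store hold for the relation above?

No

(Stock=Q28, Aisle=O76): rows 1, 13 → Store = 423, 423 ✓
(Stock=Q89, Aisle=O76): row 2 → Store = 418 ✓
(Stock=Q89, Aisle=O38): row 3 → Store = 426 ✓
(Stock=Q27, Aisle=O13): rows 4, 8 → Store takes values {427, 426} — violation
(Stock=Q28, Aisle=O66): rows 5, 12 → Store = 413, 413 ✓
(Stock=Q34, Aisle=O38): row 6 → Store = 417 ✓
(Stock=Q34, Aisle=O66): row 7 → Store = 414 ✓
(Stock=Q28, Aisle=O13): rows 9, 10 → Store = 422, 422 ✓
(Stock=Q19, Aisle=O66): row 11 → Store = 414 ✓
(Stock=Q28, Aisle=O71): row 14 → Store = 431 ✓
(Stock=Q28, Aisle=O38): row 15 → Store = 425 ✓
(Stock=Q27, Aisle=O76): row 16 → Store = 416 ✓
Two rows agree on {Stock, Aisle} but differ on Store, so {Stock, Aisle} → Store does not hold.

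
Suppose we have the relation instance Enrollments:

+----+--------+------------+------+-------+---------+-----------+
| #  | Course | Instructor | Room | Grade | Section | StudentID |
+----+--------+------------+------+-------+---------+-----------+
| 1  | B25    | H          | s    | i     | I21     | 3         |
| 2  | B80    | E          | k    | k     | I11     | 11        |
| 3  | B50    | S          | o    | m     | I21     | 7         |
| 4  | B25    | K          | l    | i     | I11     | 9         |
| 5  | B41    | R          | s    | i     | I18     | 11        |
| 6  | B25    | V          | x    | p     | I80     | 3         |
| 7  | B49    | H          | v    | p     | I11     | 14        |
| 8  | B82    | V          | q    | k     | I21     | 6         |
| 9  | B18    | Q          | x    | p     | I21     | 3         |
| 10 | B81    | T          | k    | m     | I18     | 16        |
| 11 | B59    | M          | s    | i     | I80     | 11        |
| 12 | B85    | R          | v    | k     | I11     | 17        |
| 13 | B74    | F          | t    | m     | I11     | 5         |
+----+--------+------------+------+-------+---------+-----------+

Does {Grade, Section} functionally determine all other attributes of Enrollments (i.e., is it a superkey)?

No

Rows 2 and 12 have the same {Grade, Section} value (Grade=k, Section=I11) but are distinct tuples, so {Grade, Section} does not determine every attribute — not a superkey.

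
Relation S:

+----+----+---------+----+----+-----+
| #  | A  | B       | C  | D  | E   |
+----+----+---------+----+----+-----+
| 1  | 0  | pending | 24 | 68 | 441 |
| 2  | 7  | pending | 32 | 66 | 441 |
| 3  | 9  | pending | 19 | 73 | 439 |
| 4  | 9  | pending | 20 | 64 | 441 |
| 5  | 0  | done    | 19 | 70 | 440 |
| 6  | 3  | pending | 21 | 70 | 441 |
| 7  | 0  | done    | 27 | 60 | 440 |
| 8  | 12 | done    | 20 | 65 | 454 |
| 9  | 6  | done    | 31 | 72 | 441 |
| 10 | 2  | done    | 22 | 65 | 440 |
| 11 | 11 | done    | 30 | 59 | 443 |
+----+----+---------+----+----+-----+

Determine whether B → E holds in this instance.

No

B=pending: rows 1, 2, 3, 4, 6 → E takes values {441, 439} — violation
B=done: rows 5, 7, 8, 9, 10, 11 → E takes values {440, 454, 441, 443} — violation
Two rows agree on B but differ on E, so B → E does not hold.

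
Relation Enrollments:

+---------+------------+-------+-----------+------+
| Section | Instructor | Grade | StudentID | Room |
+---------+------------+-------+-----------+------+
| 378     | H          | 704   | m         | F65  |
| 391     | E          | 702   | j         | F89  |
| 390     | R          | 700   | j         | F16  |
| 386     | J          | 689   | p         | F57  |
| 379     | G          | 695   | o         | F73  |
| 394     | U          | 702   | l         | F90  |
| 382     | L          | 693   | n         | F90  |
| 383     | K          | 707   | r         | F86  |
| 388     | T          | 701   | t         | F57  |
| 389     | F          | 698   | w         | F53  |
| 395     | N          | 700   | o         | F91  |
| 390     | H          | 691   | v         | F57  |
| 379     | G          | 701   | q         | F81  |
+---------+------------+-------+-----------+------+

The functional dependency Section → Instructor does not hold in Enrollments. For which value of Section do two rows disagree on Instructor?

390

Section=378: 1 row → Instructor = H ✓
Section=391: 1 row → Instructor = E ✓
Section=390: 2 rows → Instructor takes values {R, H} — violation
Section=386: 1 row → Instructor = J ✓
Section=379: 2 rows → Instructor = G, G ✓
Section=394: 1 row → Instructor = U ✓
Section=382: 1 row → Instructor = L ✓
Section=383: 1 row → Instructor = K ✓
Section=388: 1 row → Instructor = T ✓
Section=389: 1 row → Instructor = F ✓
Section=395: 1 row → Instructor = N ✓
The only Section value with inconsistent Instructor is Section=390.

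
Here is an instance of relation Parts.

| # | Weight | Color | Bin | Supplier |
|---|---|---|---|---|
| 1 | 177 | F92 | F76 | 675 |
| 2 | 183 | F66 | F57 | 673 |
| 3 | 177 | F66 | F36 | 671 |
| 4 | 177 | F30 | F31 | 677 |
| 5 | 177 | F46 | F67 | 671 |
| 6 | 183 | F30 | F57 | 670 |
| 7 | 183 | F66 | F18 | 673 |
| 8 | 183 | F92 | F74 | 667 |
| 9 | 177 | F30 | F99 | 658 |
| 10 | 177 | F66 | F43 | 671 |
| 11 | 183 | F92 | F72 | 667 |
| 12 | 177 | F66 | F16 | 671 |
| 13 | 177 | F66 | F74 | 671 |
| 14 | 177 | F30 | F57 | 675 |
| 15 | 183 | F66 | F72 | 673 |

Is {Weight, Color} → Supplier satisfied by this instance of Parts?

(Weight=177, Color=F92): row 1 → Supplier = 675 ✓
(Weight=183, Color=F66): rows 2, 7, 15 → Supplier = 673, 673, 673 ✓
(Weight=177, Color=F66): rows 3, 10, 12, 13 → Supplier = 671, 671, 671, 671 ✓
(Weight=177, Color=F30): rows 4, 9, 14 → Supplier takes values {677, 658, 675} — violation
(Weight=177, Color=F46): row 5 → Supplier = 671 ✓
(Weight=183, Color=F30): row 6 → Supplier = 670 ✓
(Weight=183, Color=F92): rows 8, 11 → Supplier = 667, 667 ✓
Two rows agree on {Weight, Color} but differ on Supplier, so {Weight, Color} → Supplier does not hold.

No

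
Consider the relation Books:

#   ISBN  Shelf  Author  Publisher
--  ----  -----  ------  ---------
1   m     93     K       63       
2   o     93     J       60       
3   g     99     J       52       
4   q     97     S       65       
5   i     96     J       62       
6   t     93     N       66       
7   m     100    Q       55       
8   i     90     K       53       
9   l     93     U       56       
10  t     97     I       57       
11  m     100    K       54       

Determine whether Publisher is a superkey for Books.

All 11 rows have distinct Publisher values, so Publisher → (all attributes) holds and Publisher is a superkey.

Yes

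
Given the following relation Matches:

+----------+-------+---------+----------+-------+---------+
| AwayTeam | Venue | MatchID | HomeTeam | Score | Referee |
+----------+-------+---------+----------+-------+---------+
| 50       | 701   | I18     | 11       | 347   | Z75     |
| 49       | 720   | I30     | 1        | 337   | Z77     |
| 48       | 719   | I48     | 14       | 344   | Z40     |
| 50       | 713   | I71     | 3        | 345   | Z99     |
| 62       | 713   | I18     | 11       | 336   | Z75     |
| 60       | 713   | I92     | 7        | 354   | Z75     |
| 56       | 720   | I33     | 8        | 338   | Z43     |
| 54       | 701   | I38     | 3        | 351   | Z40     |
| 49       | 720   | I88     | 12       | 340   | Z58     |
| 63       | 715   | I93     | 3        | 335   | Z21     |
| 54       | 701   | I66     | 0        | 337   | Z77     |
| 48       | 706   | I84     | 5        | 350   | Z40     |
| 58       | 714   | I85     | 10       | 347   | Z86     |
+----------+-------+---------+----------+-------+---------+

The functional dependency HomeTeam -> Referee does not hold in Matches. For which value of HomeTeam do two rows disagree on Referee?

HomeTeam=11: 2 rows → Referee = Z75, Z75 ✓
HomeTeam=1: 1 row → Referee = Z77 ✓
HomeTeam=14: 1 row → Referee = Z40 ✓
HomeTeam=3: 3 rows → Referee takes values {Z99, Z40, Z21} — violation
HomeTeam=7: 1 row → Referee = Z75 ✓
HomeTeam=8: 1 row → Referee = Z43 ✓
HomeTeam=12: 1 row → Referee = Z58 ✓
HomeTeam=0: 1 row → Referee = Z77 ✓
HomeTeam=5: 1 row → Referee = Z40 ✓
HomeTeam=10: 1 row → Referee = Z86 ✓
The only HomeTeam value with inconsistent Referee is HomeTeam=3.

3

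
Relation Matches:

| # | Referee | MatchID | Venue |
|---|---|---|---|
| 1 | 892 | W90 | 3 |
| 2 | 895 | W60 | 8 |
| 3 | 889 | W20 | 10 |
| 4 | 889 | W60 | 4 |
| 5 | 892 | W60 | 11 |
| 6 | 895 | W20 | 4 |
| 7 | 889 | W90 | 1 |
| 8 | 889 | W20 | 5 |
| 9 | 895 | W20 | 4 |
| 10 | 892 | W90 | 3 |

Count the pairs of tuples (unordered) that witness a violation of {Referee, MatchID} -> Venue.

(Referee=892, MatchID=W90): all 2 rows agree on Venue — 0 pairs.
(Referee=889, MatchID=W20): violating pairs (3,8) — 1 pair.
(Referee=895, MatchID=W20): all 2 rows agree on Venue — 0 pairs.

1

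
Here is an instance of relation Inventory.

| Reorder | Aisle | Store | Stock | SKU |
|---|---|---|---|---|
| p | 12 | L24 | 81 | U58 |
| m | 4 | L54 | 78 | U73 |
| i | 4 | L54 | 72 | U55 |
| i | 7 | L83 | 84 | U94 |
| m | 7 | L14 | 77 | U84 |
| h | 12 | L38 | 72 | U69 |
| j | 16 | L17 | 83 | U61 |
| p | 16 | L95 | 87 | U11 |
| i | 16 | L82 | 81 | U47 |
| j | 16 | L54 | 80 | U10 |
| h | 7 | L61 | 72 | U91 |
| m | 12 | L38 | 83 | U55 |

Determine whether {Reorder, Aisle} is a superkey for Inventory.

Two distinct rows share (Reorder=j, Aisle=16), so {Reorder, Aisle} does not determine every attribute — not a superkey.

No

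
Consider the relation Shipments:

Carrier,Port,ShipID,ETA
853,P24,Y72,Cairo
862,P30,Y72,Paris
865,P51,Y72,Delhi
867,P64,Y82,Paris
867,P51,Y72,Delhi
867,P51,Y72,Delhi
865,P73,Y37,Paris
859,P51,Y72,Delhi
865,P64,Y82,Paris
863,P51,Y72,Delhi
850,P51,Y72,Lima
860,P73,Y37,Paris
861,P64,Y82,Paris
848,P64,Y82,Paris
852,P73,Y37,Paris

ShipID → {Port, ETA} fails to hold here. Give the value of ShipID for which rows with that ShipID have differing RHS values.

Y72

ShipID=Y72: 8 rows → {Port,ETA} takes values {(P24, Cairo), (P30, Paris), (P51, Delhi), (P51, Lima)} — violation
ShipID=Y82: 4 rows → {Port,ETA} = (P64, Paris), (P64, Paris), (P64, Paris), (P64, Paris) ✓
ShipID=Y37: 3 rows → {Port,ETA} = (P73, Paris), (P73, Paris), (P73, Paris) ✓
The only ShipID value with inconsistent RHS is ShipID=Y72.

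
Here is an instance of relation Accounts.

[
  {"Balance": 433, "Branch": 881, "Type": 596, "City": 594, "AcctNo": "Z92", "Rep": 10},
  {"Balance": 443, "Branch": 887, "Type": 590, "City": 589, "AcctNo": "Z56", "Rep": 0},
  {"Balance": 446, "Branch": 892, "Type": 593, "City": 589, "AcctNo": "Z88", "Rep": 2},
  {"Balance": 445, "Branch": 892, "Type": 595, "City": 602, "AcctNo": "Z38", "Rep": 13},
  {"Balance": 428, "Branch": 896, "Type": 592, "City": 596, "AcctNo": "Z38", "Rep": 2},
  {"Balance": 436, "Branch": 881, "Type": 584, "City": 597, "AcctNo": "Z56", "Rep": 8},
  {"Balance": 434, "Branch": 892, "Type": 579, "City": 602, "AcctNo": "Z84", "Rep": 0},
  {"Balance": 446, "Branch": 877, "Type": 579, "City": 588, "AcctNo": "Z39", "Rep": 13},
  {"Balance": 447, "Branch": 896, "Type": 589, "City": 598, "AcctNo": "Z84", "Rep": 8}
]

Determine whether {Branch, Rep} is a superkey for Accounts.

All 9 rows have distinct {Branch, Rep} values, so {Branch, Rep} → (all attributes) holds and {Branch, Rep} is a superkey.

Yes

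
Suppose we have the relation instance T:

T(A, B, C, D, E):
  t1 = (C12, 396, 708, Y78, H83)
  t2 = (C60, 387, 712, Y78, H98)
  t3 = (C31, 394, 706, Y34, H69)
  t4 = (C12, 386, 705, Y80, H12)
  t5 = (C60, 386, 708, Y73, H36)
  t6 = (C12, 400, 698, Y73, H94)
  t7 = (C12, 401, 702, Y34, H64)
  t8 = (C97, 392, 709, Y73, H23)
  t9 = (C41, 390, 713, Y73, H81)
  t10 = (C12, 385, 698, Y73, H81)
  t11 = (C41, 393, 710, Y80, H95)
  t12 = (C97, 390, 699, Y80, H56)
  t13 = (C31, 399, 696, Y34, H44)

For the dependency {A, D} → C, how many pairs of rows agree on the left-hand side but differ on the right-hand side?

1

(A=C31, D=Y34): violating pairs (3,13) — 1 pair.
(A=C12, D=Y73): all 2 rows agree on C — 0 pairs.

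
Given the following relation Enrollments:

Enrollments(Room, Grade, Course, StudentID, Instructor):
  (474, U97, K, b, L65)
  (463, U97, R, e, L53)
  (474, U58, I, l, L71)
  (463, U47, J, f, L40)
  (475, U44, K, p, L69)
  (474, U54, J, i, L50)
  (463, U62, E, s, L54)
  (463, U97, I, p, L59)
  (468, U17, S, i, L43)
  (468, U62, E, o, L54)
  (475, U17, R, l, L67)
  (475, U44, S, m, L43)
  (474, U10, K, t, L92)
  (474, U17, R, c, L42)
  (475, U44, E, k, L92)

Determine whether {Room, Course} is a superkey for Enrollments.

No

Two distinct rows share (Room=474, Course=K), so {Room, Course} does not determine every attribute — not a superkey.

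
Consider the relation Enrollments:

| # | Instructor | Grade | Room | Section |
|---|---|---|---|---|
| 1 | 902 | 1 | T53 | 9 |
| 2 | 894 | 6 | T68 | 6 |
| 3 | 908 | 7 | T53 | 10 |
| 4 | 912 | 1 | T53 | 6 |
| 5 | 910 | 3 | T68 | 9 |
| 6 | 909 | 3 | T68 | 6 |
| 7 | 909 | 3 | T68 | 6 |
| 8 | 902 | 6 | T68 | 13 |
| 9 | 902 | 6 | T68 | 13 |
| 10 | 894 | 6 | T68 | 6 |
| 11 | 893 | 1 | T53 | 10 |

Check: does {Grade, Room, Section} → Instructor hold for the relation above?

Yes

(Grade=1, Room=T53, Section=9): row 1 → Instructor = 902 ✓
(Grade=6, Room=T68, Section=6): rows 2, 10 → Instructor = 894, 894 ✓
(Grade=7, Room=T53, Section=10): row 3 → Instructor = 908 ✓
(Grade=1, Room=T53, Section=6): row 4 → Instructor = 912 ✓
(Grade=3, Room=T68, Section=9): row 5 → Instructor = 910 ✓
(Grade=3, Room=T68, Section=6): rows 6, 7 → Instructor = 909, 909 ✓
(Grade=6, Room=T68, Section=13): rows 8, 9 → Instructor = 902, 902 ✓
(Grade=1, Room=T53, Section=10): row 11 → Instructor = 893 ✓
Every {Grade, Room, Section} value is associated with a single Instructor value, so {Grade, Room, Section} → Instructor holds.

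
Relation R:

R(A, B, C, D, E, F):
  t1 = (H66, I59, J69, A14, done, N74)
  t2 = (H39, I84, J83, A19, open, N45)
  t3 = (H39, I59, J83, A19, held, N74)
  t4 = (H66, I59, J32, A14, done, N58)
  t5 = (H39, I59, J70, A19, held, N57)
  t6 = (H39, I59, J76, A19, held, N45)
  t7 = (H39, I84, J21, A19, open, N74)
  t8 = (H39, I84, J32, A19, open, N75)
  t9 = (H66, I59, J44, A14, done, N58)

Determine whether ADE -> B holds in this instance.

Yes

(A=H66, D=A14, E=done): rows 1, 4, 9 → B = I59, I59, I59 ✓
(A=H39, D=A19, E=open): rows 2, 7, 8 → B = I84, I84, I84 ✓
(A=H39, D=A19, E=held): rows 3, 5, 6 → B = I59, I59, I59 ✓
Every ADE value is associated with a single B value, so ADE -> B holds.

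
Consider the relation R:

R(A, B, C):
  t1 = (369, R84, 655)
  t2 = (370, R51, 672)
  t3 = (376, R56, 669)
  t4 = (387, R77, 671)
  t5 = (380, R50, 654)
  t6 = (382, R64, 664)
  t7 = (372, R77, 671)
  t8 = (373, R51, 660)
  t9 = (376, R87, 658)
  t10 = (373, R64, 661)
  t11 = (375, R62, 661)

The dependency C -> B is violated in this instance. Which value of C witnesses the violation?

661

C=655: row 1 → B = R84 ✓
C=672: row 2 → B = R51 ✓
C=669: row 3 → B = R56 ✓
C=671: rows 4, 7 → B = R77, R77 ✓
C=654: row 5 → B = R50 ✓
C=664: row 6 → B = R64 ✓
C=660: row 8 → B = R51 ✓
C=658: row 9 → B = R87 ✓
C=661: rows 10, 11 → B takes values {R64, R62} — violation
The only C value with inconsistent B is C=661.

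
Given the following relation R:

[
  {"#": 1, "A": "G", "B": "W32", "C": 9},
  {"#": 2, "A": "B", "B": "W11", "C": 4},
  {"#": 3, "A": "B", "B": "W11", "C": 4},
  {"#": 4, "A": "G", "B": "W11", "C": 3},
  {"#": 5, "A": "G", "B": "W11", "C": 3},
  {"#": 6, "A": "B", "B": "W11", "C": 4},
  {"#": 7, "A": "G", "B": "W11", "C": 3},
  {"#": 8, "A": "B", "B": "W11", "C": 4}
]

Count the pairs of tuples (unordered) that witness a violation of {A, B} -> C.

(A=B, B=W11): all 4 rows agree on C — 0 pairs.
(A=G, B=W11): all 3 rows agree on C — 0 pairs.

0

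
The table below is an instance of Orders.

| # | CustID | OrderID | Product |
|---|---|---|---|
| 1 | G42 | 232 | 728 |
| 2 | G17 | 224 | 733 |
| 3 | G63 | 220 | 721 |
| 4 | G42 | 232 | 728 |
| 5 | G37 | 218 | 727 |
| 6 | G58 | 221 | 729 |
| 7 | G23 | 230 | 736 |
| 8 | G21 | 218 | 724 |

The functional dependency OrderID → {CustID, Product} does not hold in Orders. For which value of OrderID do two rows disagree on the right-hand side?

218

OrderID=232: rows 1, 4 → {CustID,Product} = (G42, 728), (G42, 728) ✓
OrderID=224: row 2 → {CustID,Product} = (G17, 733) ✓
OrderID=220: row 3 → {CustID,Product} = (G63, 721) ✓
OrderID=218: rows 5, 8 → {CustID,Product} takes values {(G37, 727), (G21, 724)} — violation
OrderID=221: row 6 → {CustID,Product} = (G58, 729) ✓
OrderID=230: row 7 → {CustID,Product} = (G23, 736) ✓
The only OrderID value with inconsistent RHS is OrderID=218.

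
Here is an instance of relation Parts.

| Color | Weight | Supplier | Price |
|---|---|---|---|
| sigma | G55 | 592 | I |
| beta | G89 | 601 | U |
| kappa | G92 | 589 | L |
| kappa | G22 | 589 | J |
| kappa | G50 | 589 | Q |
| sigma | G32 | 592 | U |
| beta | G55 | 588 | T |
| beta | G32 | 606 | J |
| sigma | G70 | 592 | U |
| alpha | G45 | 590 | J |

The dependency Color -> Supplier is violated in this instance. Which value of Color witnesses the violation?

Color=sigma: 3 rows → Supplier = 592, 592, 592 ✓
Color=beta: 3 rows → Supplier takes values {601, 588, 606} — violation
Color=kappa: 3 rows → Supplier = 589, 589, 589 ✓
Color=alpha: 1 row → Supplier = 590 ✓
The only Color value with inconsistent Supplier is Color=beta.

beta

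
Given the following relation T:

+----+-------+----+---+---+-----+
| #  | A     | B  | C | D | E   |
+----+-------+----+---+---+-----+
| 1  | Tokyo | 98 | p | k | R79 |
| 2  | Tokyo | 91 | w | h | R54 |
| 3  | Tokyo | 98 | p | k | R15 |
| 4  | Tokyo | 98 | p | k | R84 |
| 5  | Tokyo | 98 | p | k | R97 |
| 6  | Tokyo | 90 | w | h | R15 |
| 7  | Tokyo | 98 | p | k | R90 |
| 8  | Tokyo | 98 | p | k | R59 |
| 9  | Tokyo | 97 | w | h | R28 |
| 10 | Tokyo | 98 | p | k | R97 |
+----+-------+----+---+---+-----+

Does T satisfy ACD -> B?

No

(A=Tokyo, C=p, D=k): rows 1, 3, 4, 5, 7, 8, 10 → B = 98, 98, 98, 98, 98, 98, 98 ✓
(A=Tokyo, C=w, D=h): rows 2, 6, 9 → B takes values {91, 90, 97} — violation
Two rows agree on ACD but differ on B, so ACD -> B does not hold.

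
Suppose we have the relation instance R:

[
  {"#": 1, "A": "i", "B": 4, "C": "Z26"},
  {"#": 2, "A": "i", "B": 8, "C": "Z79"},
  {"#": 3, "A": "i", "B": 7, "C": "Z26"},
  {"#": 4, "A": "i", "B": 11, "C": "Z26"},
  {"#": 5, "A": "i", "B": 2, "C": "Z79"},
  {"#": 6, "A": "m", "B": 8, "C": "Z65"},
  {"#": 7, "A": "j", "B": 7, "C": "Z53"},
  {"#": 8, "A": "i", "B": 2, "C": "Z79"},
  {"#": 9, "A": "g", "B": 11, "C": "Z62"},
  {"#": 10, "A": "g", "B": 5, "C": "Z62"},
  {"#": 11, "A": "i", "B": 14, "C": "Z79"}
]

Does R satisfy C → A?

Yes

C=Z26: rows 1, 3, 4 → A = i, i, i ✓
C=Z79: rows 2, 5, 8, 11 → A = i, i, i, i ✓
C=Z65: row 6 → A = m ✓
C=Z53: row 7 → A = j ✓
C=Z62: rows 9, 10 → A = g, g ✓
Every C value is associated with a single A value, so C → A holds.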